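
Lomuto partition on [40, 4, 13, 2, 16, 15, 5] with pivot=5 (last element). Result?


Elements <= 5 go left of pivot.
Result: [4, 2, 5, 40, 16, 15, 13], pivot at index 2


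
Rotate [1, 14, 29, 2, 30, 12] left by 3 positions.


Left rotate by 3: [2, 30, 12, 1, 14, 29]


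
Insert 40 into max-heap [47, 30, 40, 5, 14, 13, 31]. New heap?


Append 40: [47, 30, 40, 5, 14, 13, 31, 40]
Bubble up: swap idx 7(40) with idx 3(5); swap idx 3(40) with idx 1(30)
Result: [47, 40, 40, 30, 14, 13, 31, 5]


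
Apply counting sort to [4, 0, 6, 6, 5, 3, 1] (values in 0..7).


Count array: [1, 1, 0, 1, 1, 1, 2, 0]
Reconstruct: [0, 1, 3, 4, 5, 6, 6]


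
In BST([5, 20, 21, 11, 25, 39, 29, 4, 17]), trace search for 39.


BST root = 5
Search for 39: compare at each node
Path: [5, 20, 21, 25, 39]


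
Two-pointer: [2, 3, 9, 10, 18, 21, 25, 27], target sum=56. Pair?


Two pointers: lo=0, hi=7
No pair sums to 56


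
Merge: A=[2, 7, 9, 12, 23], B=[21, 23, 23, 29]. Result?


Compare heads, take smaller each step.
Merged: [2, 7, 9, 12, 21, 23, 23, 23, 29]


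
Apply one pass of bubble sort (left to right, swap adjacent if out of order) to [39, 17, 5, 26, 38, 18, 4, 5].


After one pass: [17, 5, 26, 38, 18, 4, 5, 39]


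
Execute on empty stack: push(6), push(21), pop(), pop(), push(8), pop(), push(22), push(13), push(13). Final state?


push(6) -> [6]
push(21) -> [6, 21]
pop() returns 21 -> [6]
pop() returns 6 -> []
push(8) -> [8]
pop() returns 8 -> []
push(22) -> [22]
push(13) -> [22, 13]
push(13) -> [22, 13, 13]
Final stack (bottom to top): [22, 13, 13]


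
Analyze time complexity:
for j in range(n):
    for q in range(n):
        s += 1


Per nesting level: O(n) * O(n) = O(n^2)
Complexity: O(n^2)


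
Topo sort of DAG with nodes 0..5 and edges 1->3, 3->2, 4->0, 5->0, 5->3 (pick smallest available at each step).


Kahn's algorithm, process smallest node first
Order: [1, 4, 5, 0, 3, 2]


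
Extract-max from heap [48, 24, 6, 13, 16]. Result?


Max = 48
Replace root with last, heapify down
Resulting heap: [24, 16, 6, 13]


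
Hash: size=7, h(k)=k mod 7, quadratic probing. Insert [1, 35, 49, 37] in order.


Insertions: 1->slot 1; 35->slot 0; 49->slot 4; 37->slot 2
Table: [35, 1, 37, None, 49, None, None]


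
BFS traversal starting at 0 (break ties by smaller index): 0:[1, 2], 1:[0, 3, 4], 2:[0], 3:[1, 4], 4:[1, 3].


BFS queue: start with [0]
Visit order: [0, 1, 2, 3, 4]


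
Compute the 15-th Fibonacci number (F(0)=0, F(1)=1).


F(n)=F(n-1)+F(n-2)
...F(13)=233, F(14)=377, F(15)=610


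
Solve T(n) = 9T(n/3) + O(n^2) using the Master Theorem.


a=9, b=3, c=2. log_3(9)=2 = c=2. Case 2: O(n^c log n) = O(n^2 log n)
Complexity: O(n^2 log n)


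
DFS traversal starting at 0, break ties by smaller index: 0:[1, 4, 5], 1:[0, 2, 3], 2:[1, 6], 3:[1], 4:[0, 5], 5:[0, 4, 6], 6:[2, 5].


DFS stack-based: start with [0]
Visit order: [0, 1, 2, 6, 5, 4, 3]


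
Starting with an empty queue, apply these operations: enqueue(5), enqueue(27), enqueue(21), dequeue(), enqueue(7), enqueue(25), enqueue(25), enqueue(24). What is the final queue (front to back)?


enqueue(5) -> [5]
enqueue(27) -> [5, 27]
enqueue(21) -> [5, 27, 21]
dequeue() returns 5 -> [27, 21]
enqueue(7) -> [27, 21, 7]
enqueue(25) -> [27, 21, 7, 25]
enqueue(25) -> [27, 21, 7, 25, 25]
enqueue(24) -> [27, 21, 7, 25, 25, 24]
Final queue (front to back): [27, 21, 7, 25, 25, 24]


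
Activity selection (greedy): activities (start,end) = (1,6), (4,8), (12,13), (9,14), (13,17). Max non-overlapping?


Greedy: pick earliest-ending, then skip overlaps.
Selected (3 activities): [(1, 6), (12, 13), (13, 17)]


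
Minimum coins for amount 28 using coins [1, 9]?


dp[0]=0; dp[i]=1+min(dp[i-c] for c in coins)
...dp[23]=7, dp[24]=8, dp[25]=9, dp[26]=10, dp[27]=3, dp[28]=4
Minimum coins for 28 = 4


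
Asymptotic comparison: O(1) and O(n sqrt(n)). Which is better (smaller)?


constant grows slower than n^1.5
O(1) is asymptotically smaller; O(n sqrt(n)) grows faster


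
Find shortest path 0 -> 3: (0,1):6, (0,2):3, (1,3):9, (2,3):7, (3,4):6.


Dijkstra from 0:
Distances: {0: 0, 1: 6, 2: 3, 3: 10, 4: 16}
Shortest distance to 3 = 10, path = [0, 2, 3]


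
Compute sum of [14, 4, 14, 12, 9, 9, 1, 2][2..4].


Prefix sums: [0, 14, 18, 32, 44, 53, 62, 63, 65]
Sum[2..4] = prefix[5] - prefix[2] = 53 - 18 = 35


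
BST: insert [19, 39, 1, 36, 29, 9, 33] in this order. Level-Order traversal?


Root = 19; build tree by BST insertion.
Level-Order traversal: [19, 1, 39, 9, 36, 29, 33]


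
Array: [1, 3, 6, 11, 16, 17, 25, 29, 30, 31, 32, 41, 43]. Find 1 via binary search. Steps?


Search for 1:
[0,12] mid=6 arr[6]=25
[0,5] mid=2 arr[2]=6
[0,1] mid=0 arr[0]=1
Total: 3 comparisons


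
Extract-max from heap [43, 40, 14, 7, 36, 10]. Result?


Max = 43
Replace root with last, heapify down
Resulting heap: [40, 36, 14, 7, 10]


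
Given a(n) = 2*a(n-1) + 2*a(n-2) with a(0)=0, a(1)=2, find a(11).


Build bottom-up:
...a(9)=4896, a(10)=13376, a(11)=2*13376+2*4896=36544


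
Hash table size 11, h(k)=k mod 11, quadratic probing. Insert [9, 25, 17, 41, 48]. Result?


Insertions: 9->slot 9; 25->slot 3; 17->slot 6; 41->slot 8; 48->slot 4
Table: [None, None, None, 25, 48, None, 17, None, 41, 9, None]


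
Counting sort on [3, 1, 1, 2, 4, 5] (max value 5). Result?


Count array: [0, 2, 1, 1, 1, 1]
Reconstruct: [1, 1, 2, 3, 4, 5]


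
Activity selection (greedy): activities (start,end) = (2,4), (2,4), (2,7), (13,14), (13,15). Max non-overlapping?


Greedy: pick earliest-ending, then skip overlaps.
Selected (2 activities): [(2, 4), (13, 14)]


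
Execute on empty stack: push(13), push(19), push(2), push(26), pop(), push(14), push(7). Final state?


push(13) -> [13]
push(19) -> [13, 19]
push(2) -> [13, 19, 2]
push(26) -> [13, 19, 2, 26]
pop() returns 26 -> [13, 19, 2]
push(14) -> [13, 19, 2, 14]
push(7) -> [13, 19, 2, 14, 7]
Final stack (bottom to top): [13, 19, 2, 14, 7]


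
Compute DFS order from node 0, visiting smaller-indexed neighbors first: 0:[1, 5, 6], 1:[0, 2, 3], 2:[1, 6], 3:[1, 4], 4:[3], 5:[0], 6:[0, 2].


DFS stack-based: start with [0]
Visit order: [0, 1, 2, 6, 3, 4, 5]


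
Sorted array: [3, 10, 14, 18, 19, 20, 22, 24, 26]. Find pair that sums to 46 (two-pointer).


Two pointers: lo=0, hi=8
Found pair: (20, 26) summing to 46


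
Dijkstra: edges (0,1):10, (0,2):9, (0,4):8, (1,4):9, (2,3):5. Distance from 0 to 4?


Dijkstra from 0:
Distances: {0: 0, 1: 10, 2: 9, 3: 14, 4: 8}
Shortest distance to 4 = 8, path = [0, 4]


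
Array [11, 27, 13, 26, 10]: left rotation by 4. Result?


Left rotate by 4: [10, 11, 27, 13, 26]


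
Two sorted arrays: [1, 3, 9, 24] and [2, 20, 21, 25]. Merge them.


Compare heads, take smaller each step.
Merged: [1, 2, 3, 9, 20, 21, 24, 25]


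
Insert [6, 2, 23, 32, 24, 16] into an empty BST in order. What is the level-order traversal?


Root = 6; build tree by BST insertion.
Level-Order traversal: [6, 2, 23, 16, 32, 24]


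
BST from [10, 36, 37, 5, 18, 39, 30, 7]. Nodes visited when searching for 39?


BST root = 10
Search for 39: compare at each node
Path: [10, 36, 37, 39]


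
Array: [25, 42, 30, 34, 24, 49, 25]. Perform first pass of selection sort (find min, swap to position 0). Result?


After one pass: [24, 42, 30, 34, 25, 49, 25]


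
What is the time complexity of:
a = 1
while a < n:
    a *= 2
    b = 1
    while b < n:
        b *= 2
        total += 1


Per nesting level: O(log n) * O(log n) = O((log n)^2)
Complexity: O((log n)^2)


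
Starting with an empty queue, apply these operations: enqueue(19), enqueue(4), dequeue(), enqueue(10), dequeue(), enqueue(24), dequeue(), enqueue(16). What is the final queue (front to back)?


enqueue(19) -> [19]
enqueue(4) -> [19, 4]
dequeue() returns 19 -> [4]
enqueue(10) -> [4, 10]
dequeue() returns 4 -> [10]
enqueue(24) -> [10, 24]
dequeue() returns 10 -> [24]
enqueue(16) -> [24, 16]
Final queue (front to back): [24, 16]


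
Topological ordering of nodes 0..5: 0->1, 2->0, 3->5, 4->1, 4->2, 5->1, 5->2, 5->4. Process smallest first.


Kahn's algorithm, process smallest node first
Order: [3, 5, 4, 2, 0, 1]


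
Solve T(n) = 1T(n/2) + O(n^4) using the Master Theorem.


a=1, b=2, c=4. log_2(1)=0 < c=4. Case 3: O(n^c) = O(n^4)
Complexity: O(n^4)


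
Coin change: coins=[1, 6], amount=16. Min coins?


dp[0]=0; dp[i]=1+min(dp[i-c] for c in coins)
...dp[11]=6, dp[12]=2, dp[13]=3, dp[14]=4, dp[15]=5, dp[16]=6
Minimum coins for 16 = 6


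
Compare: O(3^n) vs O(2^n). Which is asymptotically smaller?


exponential grows slower than exponential (base 3)
O(2^n) is asymptotically smaller; O(3^n) grows faster


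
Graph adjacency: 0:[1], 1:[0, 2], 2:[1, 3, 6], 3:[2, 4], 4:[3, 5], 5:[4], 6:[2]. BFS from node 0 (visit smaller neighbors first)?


BFS queue: start with [0]
Visit order: [0, 1, 2, 3, 6, 4, 5]


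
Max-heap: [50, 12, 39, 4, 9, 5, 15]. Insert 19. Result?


Append 19: [50, 12, 39, 4, 9, 5, 15, 19]
Bubble up: swap idx 7(19) with idx 3(4); swap idx 3(19) with idx 1(12)
Result: [50, 19, 39, 12, 9, 5, 15, 4]


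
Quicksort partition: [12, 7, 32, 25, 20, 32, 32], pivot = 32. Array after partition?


Elements <= 32 go left of pivot.
Result: [12, 7, 32, 25, 20, 32, 32], pivot at index 6


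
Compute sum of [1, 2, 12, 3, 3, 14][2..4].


Prefix sums: [0, 1, 3, 15, 18, 21, 35]
Sum[2..4] = prefix[5] - prefix[2] = 21 - 3 = 18


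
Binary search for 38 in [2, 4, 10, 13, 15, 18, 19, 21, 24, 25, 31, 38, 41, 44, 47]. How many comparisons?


Search for 38:
[0,14] mid=7 arr[7]=21
[8,14] mid=11 arr[11]=38
Total: 2 comparisons


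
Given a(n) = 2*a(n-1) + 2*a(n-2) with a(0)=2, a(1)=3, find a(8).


Build bottom-up:
...a(6)=536, a(7)=1464, a(8)=2*1464+2*536=4000


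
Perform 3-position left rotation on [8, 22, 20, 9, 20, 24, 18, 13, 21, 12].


Left rotate by 3: [9, 20, 24, 18, 13, 21, 12, 8, 22, 20]


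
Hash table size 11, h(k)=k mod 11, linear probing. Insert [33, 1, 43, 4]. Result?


Insertions: 33->slot 0; 1->slot 1; 43->slot 10; 4->slot 4
Table: [33, 1, None, None, 4, None, None, None, None, None, 43]


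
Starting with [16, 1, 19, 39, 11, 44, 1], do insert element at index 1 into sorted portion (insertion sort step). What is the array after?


After one pass: [1, 16, 19, 39, 11, 44, 1]


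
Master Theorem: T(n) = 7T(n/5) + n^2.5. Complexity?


a=7, b=5, c=2.5. log_5(7)=1.209 < c=2.5. Case 3: O(n^c) = O(n^2.500)
Complexity: O(n^2.500)


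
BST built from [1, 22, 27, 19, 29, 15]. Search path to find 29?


BST root = 1
Search for 29: compare at each node
Path: [1, 22, 27, 29]


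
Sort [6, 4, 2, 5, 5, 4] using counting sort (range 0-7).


Count array: [0, 0, 1, 0, 2, 2, 1, 0]
Reconstruct: [2, 4, 4, 5, 5, 6]


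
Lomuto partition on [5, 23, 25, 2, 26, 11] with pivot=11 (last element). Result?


Elements <= 11 go left of pivot.
Result: [5, 2, 11, 23, 26, 25], pivot at index 2


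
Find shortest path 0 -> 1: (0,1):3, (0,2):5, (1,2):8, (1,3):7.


Dijkstra from 0:
Distances: {0: 0, 1: 3, 2: 5, 3: 10}
Shortest distance to 1 = 3, path = [0, 1]


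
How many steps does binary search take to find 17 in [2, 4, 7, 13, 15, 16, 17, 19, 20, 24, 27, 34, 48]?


Search for 17:
[0,12] mid=6 arr[6]=17
Total: 1 comparisons


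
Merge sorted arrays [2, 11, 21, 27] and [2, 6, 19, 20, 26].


Compare heads, take smaller each step.
Merged: [2, 2, 6, 11, 19, 20, 21, 26, 27]


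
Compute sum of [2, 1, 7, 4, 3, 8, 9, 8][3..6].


Prefix sums: [0, 2, 3, 10, 14, 17, 25, 34, 42]
Sum[3..6] = prefix[7] - prefix[3] = 34 - 10 = 24


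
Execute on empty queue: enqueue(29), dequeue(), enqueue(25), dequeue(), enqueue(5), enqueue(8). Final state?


enqueue(29) -> [29]
dequeue() returns 29 -> []
enqueue(25) -> [25]
dequeue() returns 25 -> []
enqueue(5) -> [5]
enqueue(8) -> [5, 8]
Final queue (front to back): [5, 8]


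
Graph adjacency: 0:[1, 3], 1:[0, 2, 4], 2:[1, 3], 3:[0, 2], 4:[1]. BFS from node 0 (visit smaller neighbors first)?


BFS queue: start with [0]
Visit order: [0, 1, 3, 2, 4]


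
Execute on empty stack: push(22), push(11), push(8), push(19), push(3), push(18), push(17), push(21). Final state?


push(22) -> [22]
push(11) -> [22, 11]
push(8) -> [22, 11, 8]
push(19) -> [22, 11, 8, 19]
push(3) -> [22, 11, 8, 19, 3]
push(18) -> [22, 11, 8, 19, 3, 18]
push(17) -> [22, 11, 8, 19, 3, 18, 17]
push(21) -> [22, 11, 8, 19, 3, 18, 17, 21]
Final stack (bottom to top): [22, 11, 8, 19, 3, 18, 17, 21]


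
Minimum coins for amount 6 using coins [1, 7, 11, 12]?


dp[0]=0; dp[i]=1+min(dp[i-c] for c in coins)
...dp[1]=1, dp[2]=2, dp[3]=3, dp[4]=4, dp[5]=5, dp[6]=6
Minimum coins for 6 = 6


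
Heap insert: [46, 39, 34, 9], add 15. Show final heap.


Append 15: [46, 39, 34, 9, 15]
Bubble up: no swaps needed
Result: [46, 39, 34, 9, 15]


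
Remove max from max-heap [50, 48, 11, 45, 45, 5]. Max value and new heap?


Max = 50
Replace root with last, heapify down
Resulting heap: [48, 45, 11, 5, 45]


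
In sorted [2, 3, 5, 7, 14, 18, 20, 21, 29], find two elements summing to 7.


Two pointers: lo=0, hi=8
Found pair: (2, 5) summing to 7


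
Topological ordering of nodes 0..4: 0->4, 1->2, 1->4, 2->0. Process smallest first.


Kahn's algorithm, process smallest node first
Order: [1, 2, 0, 3, 4]


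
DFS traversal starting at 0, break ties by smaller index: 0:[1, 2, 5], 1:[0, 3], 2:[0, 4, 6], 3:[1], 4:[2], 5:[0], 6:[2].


DFS stack-based: start with [0]
Visit order: [0, 1, 3, 2, 4, 6, 5]


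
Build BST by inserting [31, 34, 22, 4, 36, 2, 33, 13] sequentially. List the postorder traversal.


Root = 31; build tree by BST insertion.
Postorder traversal: [2, 13, 4, 22, 33, 36, 34, 31]


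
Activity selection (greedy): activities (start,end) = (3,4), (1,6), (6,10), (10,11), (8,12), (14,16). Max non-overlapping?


Greedy: pick earliest-ending, then skip overlaps.
Selected (4 activities): [(3, 4), (6, 10), (10, 11), (14, 16)]


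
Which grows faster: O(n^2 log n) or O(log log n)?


double-logarithmic grows slower than n^2 log n
O(log log n) is asymptotically smaller; O(n^2 log n) grows faster


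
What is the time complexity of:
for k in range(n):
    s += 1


Per nesting level: O(n) = O(n)
Complexity: O(n)


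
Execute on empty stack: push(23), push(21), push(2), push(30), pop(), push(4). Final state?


push(23) -> [23]
push(21) -> [23, 21]
push(2) -> [23, 21, 2]
push(30) -> [23, 21, 2, 30]
pop() returns 30 -> [23, 21, 2]
push(4) -> [23, 21, 2, 4]
Final stack (bottom to top): [23, 21, 2, 4]


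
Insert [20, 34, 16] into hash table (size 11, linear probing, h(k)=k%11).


Insertions: 20->slot 9; 34->slot 1; 16->slot 5
Table: [None, 34, None, None, None, 16, None, None, None, 20, None]


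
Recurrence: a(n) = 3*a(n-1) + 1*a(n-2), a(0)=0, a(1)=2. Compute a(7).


Build bottom-up:
...a(5)=218, a(6)=720, a(7)=3*720+1*218=2378


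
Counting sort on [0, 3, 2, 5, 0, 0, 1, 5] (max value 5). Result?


Count array: [3, 1, 1, 1, 0, 2]
Reconstruct: [0, 0, 0, 1, 2, 3, 5, 5]


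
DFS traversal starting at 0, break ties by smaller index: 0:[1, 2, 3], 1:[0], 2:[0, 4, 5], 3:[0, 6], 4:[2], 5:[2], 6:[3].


DFS stack-based: start with [0]
Visit order: [0, 1, 2, 4, 5, 3, 6]


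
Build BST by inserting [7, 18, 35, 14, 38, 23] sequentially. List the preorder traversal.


Root = 7; build tree by BST insertion.
Preorder traversal: [7, 18, 14, 35, 23, 38]


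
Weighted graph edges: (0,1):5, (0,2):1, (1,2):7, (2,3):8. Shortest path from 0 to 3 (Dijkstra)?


Dijkstra from 0:
Distances: {0: 0, 1: 5, 2: 1, 3: 9}
Shortest distance to 3 = 9, path = [0, 2, 3]


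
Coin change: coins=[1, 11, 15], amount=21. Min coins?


dp[0]=0; dp[i]=1+min(dp[i-c] for c in coins)
...dp[16]=2, dp[17]=3, dp[18]=4, dp[19]=5, dp[20]=6, dp[21]=7
Minimum coins for 21 = 7


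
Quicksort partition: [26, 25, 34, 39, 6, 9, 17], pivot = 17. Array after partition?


Elements <= 17 go left of pivot.
Result: [6, 9, 17, 39, 26, 25, 34], pivot at index 2


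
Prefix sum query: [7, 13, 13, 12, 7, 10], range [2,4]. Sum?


Prefix sums: [0, 7, 20, 33, 45, 52, 62]
Sum[2..4] = prefix[5] - prefix[2] = 52 - 20 = 32


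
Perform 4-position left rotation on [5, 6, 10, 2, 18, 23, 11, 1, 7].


Left rotate by 4: [18, 23, 11, 1, 7, 5, 6, 10, 2]


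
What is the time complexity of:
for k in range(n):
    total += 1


Per nesting level: O(n) = O(n)
Complexity: O(n)


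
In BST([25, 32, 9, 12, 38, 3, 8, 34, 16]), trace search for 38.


BST root = 25
Search for 38: compare at each node
Path: [25, 32, 38]


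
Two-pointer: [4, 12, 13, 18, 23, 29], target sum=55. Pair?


Two pointers: lo=0, hi=5
No pair sums to 55


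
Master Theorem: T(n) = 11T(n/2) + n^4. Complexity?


a=11, b=2, c=4. log_2(11)=3.459 < c=4. Case 3: O(n^c) = O(n^4)
Complexity: O(n^4)


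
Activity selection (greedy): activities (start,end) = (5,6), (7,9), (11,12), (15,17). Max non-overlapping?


Greedy: pick earliest-ending, then skip overlaps.
Selected (4 activities): [(5, 6), (7, 9), (11, 12), (15, 17)]


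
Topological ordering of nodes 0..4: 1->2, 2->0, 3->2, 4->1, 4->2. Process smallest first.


Kahn's algorithm, process smallest node first
Order: [3, 4, 1, 2, 0]


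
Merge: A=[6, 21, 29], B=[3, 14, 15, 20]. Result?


Compare heads, take smaller each step.
Merged: [3, 6, 14, 15, 20, 21, 29]


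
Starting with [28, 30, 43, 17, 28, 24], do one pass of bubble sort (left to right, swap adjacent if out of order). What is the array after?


After one pass: [28, 30, 17, 28, 24, 43]


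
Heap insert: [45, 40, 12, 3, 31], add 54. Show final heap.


Append 54: [45, 40, 12, 3, 31, 54]
Bubble up: swap idx 5(54) with idx 2(12); swap idx 2(54) with idx 0(45)
Result: [54, 40, 45, 3, 31, 12]


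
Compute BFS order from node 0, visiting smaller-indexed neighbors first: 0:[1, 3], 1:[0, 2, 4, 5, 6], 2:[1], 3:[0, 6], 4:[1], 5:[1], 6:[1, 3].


BFS queue: start with [0]
Visit order: [0, 1, 3, 2, 4, 5, 6]


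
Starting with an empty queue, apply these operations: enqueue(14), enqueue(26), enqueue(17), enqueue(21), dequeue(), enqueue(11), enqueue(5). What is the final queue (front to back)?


enqueue(14) -> [14]
enqueue(26) -> [14, 26]
enqueue(17) -> [14, 26, 17]
enqueue(21) -> [14, 26, 17, 21]
dequeue() returns 14 -> [26, 17, 21]
enqueue(11) -> [26, 17, 21, 11]
enqueue(5) -> [26, 17, 21, 11, 5]
Final queue (front to back): [26, 17, 21, 11, 5]


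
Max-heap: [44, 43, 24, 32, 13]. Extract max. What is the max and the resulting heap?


Max = 44
Replace root with last, heapify down
Resulting heap: [43, 32, 24, 13]


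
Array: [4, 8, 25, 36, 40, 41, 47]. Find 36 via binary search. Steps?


Search for 36:
[0,6] mid=3 arr[3]=36
Total: 1 comparisons


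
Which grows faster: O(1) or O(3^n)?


constant grows slower than exponential (base 3)
O(1) is asymptotically smaller; O(3^n) grows faster


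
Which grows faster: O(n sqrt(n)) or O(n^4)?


n^1.5 grows slower than quartic
O(n sqrt(n)) is asymptotically smaller; O(n^4) grows faster


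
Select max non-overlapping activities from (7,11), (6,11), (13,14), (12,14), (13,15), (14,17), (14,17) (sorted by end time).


Greedy: pick earliest-ending, then skip overlaps.
Selected (3 activities): [(7, 11), (13, 14), (14, 17)]


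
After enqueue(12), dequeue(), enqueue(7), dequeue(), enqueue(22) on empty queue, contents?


enqueue(12) -> [12]
dequeue() returns 12 -> []
enqueue(7) -> [7]
dequeue() returns 7 -> []
enqueue(22) -> [22]
Final queue (front to back): [22]


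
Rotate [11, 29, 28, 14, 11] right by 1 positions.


Right rotate by 1: [11, 11, 29, 28, 14]


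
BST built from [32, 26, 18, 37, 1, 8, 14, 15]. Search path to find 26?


BST root = 32
Search for 26: compare at each node
Path: [32, 26]


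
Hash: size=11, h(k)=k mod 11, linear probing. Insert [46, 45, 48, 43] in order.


Insertions: 46->slot 2; 45->slot 1; 48->slot 4; 43->slot 10
Table: [None, 45, 46, None, 48, None, None, None, None, None, 43]


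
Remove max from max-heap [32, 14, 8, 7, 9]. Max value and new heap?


Max = 32
Replace root with last, heapify down
Resulting heap: [14, 9, 8, 7]


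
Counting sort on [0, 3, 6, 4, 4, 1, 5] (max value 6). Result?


Count array: [1, 1, 0, 1, 2, 1, 1]
Reconstruct: [0, 1, 3, 4, 4, 5, 6]


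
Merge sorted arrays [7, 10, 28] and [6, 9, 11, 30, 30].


Compare heads, take smaller each step.
Merged: [6, 7, 9, 10, 11, 28, 30, 30]


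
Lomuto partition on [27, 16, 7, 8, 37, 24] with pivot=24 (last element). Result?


Elements <= 24 go left of pivot.
Result: [16, 7, 8, 24, 37, 27], pivot at index 3


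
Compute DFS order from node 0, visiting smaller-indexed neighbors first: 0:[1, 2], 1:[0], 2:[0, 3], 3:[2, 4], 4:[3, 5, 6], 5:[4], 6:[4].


DFS stack-based: start with [0]
Visit order: [0, 1, 2, 3, 4, 5, 6]


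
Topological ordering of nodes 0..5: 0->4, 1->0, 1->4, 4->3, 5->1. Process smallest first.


Kahn's algorithm, process smallest node first
Order: [2, 5, 1, 0, 4, 3]


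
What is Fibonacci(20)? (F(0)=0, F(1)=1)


F(n)=F(n-1)+F(n-2)
...F(18)=2584, F(19)=4181, F(20)=6765


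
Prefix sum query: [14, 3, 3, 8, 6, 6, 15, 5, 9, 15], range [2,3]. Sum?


Prefix sums: [0, 14, 17, 20, 28, 34, 40, 55, 60, 69, 84]
Sum[2..3] = prefix[4] - prefix[2] = 28 - 17 = 11


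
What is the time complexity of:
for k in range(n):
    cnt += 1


Per nesting level: O(n) = O(n)
Complexity: O(n)


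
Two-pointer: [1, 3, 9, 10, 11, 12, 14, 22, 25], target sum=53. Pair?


Two pointers: lo=0, hi=8
No pair sums to 53


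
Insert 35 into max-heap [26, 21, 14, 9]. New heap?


Append 35: [26, 21, 14, 9, 35]
Bubble up: swap idx 4(35) with idx 1(21); swap idx 1(35) with idx 0(26)
Result: [35, 26, 14, 9, 21]


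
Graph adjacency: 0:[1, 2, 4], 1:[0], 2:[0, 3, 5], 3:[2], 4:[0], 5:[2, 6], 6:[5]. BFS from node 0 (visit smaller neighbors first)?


BFS queue: start with [0]
Visit order: [0, 1, 2, 4, 3, 5, 6]


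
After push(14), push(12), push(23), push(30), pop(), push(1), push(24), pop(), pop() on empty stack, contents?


push(14) -> [14]
push(12) -> [14, 12]
push(23) -> [14, 12, 23]
push(30) -> [14, 12, 23, 30]
pop() returns 30 -> [14, 12, 23]
push(1) -> [14, 12, 23, 1]
push(24) -> [14, 12, 23, 1, 24]
pop() returns 24 -> [14, 12, 23, 1]
pop() returns 1 -> [14, 12, 23]
Final stack (bottom to top): [14, 12, 23]


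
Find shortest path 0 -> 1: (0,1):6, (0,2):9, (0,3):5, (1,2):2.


Dijkstra from 0:
Distances: {0: 0, 1: 6, 2: 8, 3: 5}
Shortest distance to 1 = 6, path = [0, 1]


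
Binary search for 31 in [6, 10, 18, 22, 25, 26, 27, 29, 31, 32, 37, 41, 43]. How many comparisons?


Search for 31:
[0,12] mid=6 arr[6]=27
[7,12] mid=9 arr[9]=32
[7,8] mid=7 arr[7]=29
[8,8] mid=8 arr[8]=31
Total: 4 comparisons


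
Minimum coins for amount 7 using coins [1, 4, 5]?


dp[0]=0; dp[i]=1+min(dp[i-c] for c in coins)
...dp[2]=2, dp[3]=3, dp[4]=1, dp[5]=1, dp[6]=2, dp[7]=3
Minimum coins for 7 = 3


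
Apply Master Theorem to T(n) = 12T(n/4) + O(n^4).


a=12, b=4, c=4. log_4(12)=1.792 < c=4. Case 3: O(n^c) = O(n^4)
Complexity: O(n^4)


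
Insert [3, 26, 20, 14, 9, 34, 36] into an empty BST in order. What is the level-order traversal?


Root = 3; build tree by BST insertion.
Level-Order traversal: [3, 26, 20, 34, 14, 36, 9]


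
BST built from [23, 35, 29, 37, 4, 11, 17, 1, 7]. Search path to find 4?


BST root = 23
Search for 4: compare at each node
Path: [23, 4]


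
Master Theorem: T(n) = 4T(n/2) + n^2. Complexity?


a=4, b=2, c=2. log_2(4)=2 = c=2. Case 2: O(n^c log n) = O(n^2 log n)
Complexity: O(n^2 log n)


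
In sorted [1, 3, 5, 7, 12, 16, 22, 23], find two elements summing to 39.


Two pointers: lo=0, hi=7
Found pair: (16, 23) summing to 39


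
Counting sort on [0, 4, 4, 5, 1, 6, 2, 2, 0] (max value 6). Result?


Count array: [2, 1, 2, 0, 2, 1, 1]
Reconstruct: [0, 0, 1, 2, 2, 4, 4, 5, 6]


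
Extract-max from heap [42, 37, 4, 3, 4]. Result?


Max = 42
Replace root with last, heapify down
Resulting heap: [37, 4, 4, 3]


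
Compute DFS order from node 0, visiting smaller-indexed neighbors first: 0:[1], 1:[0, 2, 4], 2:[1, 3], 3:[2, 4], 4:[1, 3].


DFS stack-based: start with [0]
Visit order: [0, 1, 2, 3, 4]


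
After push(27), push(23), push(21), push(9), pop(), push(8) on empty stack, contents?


push(27) -> [27]
push(23) -> [27, 23]
push(21) -> [27, 23, 21]
push(9) -> [27, 23, 21, 9]
pop() returns 9 -> [27, 23, 21]
push(8) -> [27, 23, 21, 8]
Final stack (bottom to top): [27, 23, 21, 8]


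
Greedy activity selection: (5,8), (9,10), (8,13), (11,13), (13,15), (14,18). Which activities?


Greedy: pick earliest-ending, then skip overlaps.
Selected (4 activities): [(5, 8), (9, 10), (11, 13), (13, 15)]


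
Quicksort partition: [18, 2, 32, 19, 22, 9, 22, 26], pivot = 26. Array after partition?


Elements <= 26 go left of pivot.
Result: [18, 2, 19, 22, 9, 22, 26, 32], pivot at index 6


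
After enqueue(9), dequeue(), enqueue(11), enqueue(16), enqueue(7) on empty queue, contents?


enqueue(9) -> [9]
dequeue() returns 9 -> []
enqueue(11) -> [11]
enqueue(16) -> [11, 16]
enqueue(7) -> [11, 16, 7]
Final queue (front to back): [11, 16, 7]


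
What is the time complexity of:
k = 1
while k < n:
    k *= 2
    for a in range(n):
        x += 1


Per nesting level: O(log n) * O(n) = O(n log n)
Complexity: O(n log n)


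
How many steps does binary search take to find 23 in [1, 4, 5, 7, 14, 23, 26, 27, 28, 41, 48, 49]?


Search for 23:
[0,11] mid=5 arr[5]=23
Total: 1 comparisons


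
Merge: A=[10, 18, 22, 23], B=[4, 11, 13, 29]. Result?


Compare heads, take smaller each step.
Merged: [4, 10, 11, 13, 18, 22, 23, 29]


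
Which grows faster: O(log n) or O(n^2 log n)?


logarithmic grows slower than n^2 log n
O(log n) is asymptotically smaller; O(n^2 log n) grows faster


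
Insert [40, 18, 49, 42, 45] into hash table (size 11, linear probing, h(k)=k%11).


Insertions: 40->slot 7; 18->slot 8; 49->slot 5; 42->slot 9; 45->slot 1
Table: [None, 45, None, None, None, 49, None, 40, 18, 42, None]


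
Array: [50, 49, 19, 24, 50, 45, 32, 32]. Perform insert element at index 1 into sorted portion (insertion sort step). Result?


After one pass: [49, 50, 19, 24, 50, 45, 32, 32]


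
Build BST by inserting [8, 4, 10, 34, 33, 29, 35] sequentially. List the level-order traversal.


Root = 8; build tree by BST insertion.
Level-Order traversal: [8, 4, 10, 34, 33, 35, 29]


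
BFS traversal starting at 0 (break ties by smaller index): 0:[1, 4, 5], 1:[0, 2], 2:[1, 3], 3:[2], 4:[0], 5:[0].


BFS queue: start with [0]
Visit order: [0, 1, 4, 5, 2, 3]


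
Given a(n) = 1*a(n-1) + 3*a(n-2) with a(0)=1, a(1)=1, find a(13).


Build bottom-up:
...a(11)=6160, a(12)=14209, a(13)=1*14209+3*6160=32689


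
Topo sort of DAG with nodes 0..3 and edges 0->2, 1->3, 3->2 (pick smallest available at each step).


Kahn's algorithm, process smallest node first
Order: [0, 1, 3, 2]


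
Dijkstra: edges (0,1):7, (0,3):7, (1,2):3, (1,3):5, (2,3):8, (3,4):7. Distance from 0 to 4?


Dijkstra from 0:
Distances: {0: 0, 1: 7, 2: 10, 3: 7, 4: 14}
Shortest distance to 4 = 14, path = [0, 3, 4]


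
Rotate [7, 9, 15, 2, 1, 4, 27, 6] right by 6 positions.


Right rotate by 6: [15, 2, 1, 4, 27, 6, 7, 9]


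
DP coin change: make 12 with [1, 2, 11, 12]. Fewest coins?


dp[0]=0; dp[i]=1+min(dp[i-c] for c in coins)
...dp[7]=4, dp[8]=4, dp[9]=5, dp[10]=5, dp[11]=1, dp[12]=1
Minimum coins for 12 = 1


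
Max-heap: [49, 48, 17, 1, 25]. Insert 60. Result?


Append 60: [49, 48, 17, 1, 25, 60]
Bubble up: swap idx 5(60) with idx 2(17); swap idx 2(60) with idx 0(49)
Result: [60, 48, 49, 1, 25, 17]


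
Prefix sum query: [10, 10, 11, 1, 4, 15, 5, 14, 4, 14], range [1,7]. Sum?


Prefix sums: [0, 10, 20, 31, 32, 36, 51, 56, 70, 74, 88]
Sum[1..7] = prefix[8] - prefix[1] = 70 - 10 = 60


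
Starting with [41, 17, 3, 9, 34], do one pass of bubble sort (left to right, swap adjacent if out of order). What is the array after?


After one pass: [17, 3, 9, 34, 41]


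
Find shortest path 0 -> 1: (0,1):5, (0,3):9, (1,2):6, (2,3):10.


Dijkstra from 0:
Distances: {0: 0, 1: 5, 2: 11, 3: 9}
Shortest distance to 1 = 5, path = [0, 1]


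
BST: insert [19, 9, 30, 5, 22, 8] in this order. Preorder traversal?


Root = 19; build tree by BST insertion.
Preorder traversal: [19, 9, 5, 8, 30, 22]


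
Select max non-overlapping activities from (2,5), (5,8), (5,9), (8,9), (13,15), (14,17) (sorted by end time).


Greedy: pick earliest-ending, then skip overlaps.
Selected (4 activities): [(2, 5), (5, 8), (8, 9), (13, 15)]


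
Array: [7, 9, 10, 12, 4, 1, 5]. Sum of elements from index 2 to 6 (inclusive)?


Prefix sums: [0, 7, 16, 26, 38, 42, 43, 48]
Sum[2..6] = prefix[7] - prefix[2] = 48 - 16 = 32


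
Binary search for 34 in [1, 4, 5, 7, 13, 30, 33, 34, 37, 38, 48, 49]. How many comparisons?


Search for 34:
[0,11] mid=5 arr[5]=30
[6,11] mid=8 arr[8]=37
[6,7] mid=6 arr[6]=33
[7,7] mid=7 arr[7]=34
Total: 4 comparisons


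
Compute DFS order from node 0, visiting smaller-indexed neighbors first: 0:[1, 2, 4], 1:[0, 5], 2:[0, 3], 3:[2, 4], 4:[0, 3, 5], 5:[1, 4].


DFS stack-based: start with [0]
Visit order: [0, 1, 5, 4, 3, 2]


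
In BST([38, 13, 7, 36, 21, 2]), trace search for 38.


BST root = 38
Search for 38: compare at each node
Path: [38]


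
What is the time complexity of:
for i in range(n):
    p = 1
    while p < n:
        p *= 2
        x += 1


Per nesting level: O(n) * O(log n) = O(n log n)
Complexity: O(n log n)


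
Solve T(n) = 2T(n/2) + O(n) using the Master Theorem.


a=2, b=2, c=1. log_2(2)=1 = c=1. Case 2: O(n^c log n) = O(n log n)
Complexity: O(n log n)


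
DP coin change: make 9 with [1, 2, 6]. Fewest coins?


dp[0]=0; dp[i]=1+min(dp[i-c] for c in coins)
...dp[4]=2, dp[5]=3, dp[6]=1, dp[7]=2, dp[8]=2, dp[9]=3
Minimum coins for 9 = 3


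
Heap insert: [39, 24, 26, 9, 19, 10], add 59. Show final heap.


Append 59: [39, 24, 26, 9, 19, 10, 59]
Bubble up: swap idx 6(59) with idx 2(26); swap idx 2(59) with idx 0(39)
Result: [59, 24, 39, 9, 19, 10, 26]


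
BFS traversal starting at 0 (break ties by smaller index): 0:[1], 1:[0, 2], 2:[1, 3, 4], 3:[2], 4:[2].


BFS queue: start with [0]
Visit order: [0, 1, 2, 3, 4]


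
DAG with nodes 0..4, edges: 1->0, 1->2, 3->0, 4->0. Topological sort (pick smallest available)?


Kahn's algorithm, process smallest node first
Order: [1, 2, 3, 4, 0]


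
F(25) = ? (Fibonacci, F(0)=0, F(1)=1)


F(n)=F(n-1)+F(n-2)
...F(23)=28657, F(24)=46368, F(25)=75025


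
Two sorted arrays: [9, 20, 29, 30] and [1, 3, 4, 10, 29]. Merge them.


Compare heads, take smaller each step.
Merged: [1, 3, 4, 9, 10, 20, 29, 29, 30]


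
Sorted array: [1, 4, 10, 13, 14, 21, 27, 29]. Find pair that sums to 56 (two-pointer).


Two pointers: lo=0, hi=7
Found pair: (27, 29) summing to 56


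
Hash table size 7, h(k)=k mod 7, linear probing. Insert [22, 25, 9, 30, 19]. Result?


Insertions: 22->slot 1; 25->slot 4; 9->slot 2; 30->slot 3; 19->slot 5
Table: [None, 22, 9, 30, 25, 19, None]


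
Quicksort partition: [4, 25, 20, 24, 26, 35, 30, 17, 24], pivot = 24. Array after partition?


Elements <= 24 go left of pivot.
Result: [4, 20, 24, 17, 24, 35, 30, 25, 26], pivot at index 4


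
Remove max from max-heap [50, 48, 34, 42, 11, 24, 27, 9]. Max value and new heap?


Max = 50
Replace root with last, heapify down
Resulting heap: [48, 42, 34, 9, 11, 24, 27]


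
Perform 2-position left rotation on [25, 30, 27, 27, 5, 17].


Left rotate by 2: [27, 27, 5, 17, 25, 30]


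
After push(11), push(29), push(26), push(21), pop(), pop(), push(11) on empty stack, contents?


push(11) -> [11]
push(29) -> [11, 29]
push(26) -> [11, 29, 26]
push(21) -> [11, 29, 26, 21]
pop() returns 21 -> [11, 29, 26]
pop() returns 26 -> [11, 29]
push(11) -> [11, 29, 11]
Final stack (bottom to top): [11, 29, 11]


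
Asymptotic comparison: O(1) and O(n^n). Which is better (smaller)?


constant grows slower than n^n
O(1) is asymptotically smaller; O(n^n) grows faster


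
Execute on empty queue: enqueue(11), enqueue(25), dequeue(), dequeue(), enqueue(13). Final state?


enqueue(11) -> [11]
enqueue(25) -> [11, 25]
dequeue() returns 11 -> [25]
dequeue() returns 25 -> []
enqueue(13) -> [13]
Final queue (front to back): [13]


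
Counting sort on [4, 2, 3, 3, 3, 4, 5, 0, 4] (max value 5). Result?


Count array: [1, 0, 1, 3, 3, 1]
Reconstruct: [0, 2, 3, 3, 3, 4, 4, 4, 5]


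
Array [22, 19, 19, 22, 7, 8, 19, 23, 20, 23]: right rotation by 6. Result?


Right rotate by 6: [7, 8, 19, 23, 20, 23, 22, 19, 19, 22]


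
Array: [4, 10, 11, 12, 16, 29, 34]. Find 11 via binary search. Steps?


Search for 11:
[0,6] mid=3 arr[3]=12
[0,2] mid=1 arr[1]=10
[2,2] mid=2 arr[2]=11
Total: 3 comparisons


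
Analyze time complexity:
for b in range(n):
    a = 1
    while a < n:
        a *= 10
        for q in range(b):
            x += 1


Per nesting level: O(n) * O(log n) * O(n) [triangular over b] = O(n^2 log n)
Complexity: O(n^2 log n)


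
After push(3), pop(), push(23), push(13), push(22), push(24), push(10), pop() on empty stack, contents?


push(3) -> [3]
pop() returns 3 -> []
push(23) -> [23]
push(13) -> [23, 13]
push(22) -> [23, 13, 22]
push(24) -> [23, 13, 22, 24]
push(10) -> [23, 13, 22, 24, 10]
pop() returns 10 -> [23, 13, 22, 24]
Final stack (bottom to top): [23, 13, 22, 24]


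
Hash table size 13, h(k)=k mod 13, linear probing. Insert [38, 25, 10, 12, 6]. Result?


Insertions: 38->slot 12; 25->slot 0; 10->slot 10; 12->slot 1; 6->slot 6
Table: [25, 12, None, None, None, None, 6, None, None, None, 10, None, 38]


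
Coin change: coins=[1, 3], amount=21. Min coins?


dp[0]=0; dp[i]=1+min(dp[i-c] for c in coins)
...dp[16]=6, dp[17]=7, dp[18]=6, dp[19]=7, dp[20]=8, dp[21]=7
Minimum coins for 21 = 7


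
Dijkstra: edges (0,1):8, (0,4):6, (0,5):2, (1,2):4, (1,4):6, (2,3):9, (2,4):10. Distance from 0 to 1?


Dijkstra from 0:
Distances: {0: 0, 1: 8, 2: 12, 3: 21, 4: 6, 5: 2}
Shortest distance to 1 = 8, path = [0, 1]


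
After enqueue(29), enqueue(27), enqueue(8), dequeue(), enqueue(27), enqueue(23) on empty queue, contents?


enqueue(29) -> [29]
enqueue(27) -> [29, 27]
enqueue(8) -> [29, 27, 8]
dequeue() returns 29 -> [27, 8]
enqueue(27) -> [27, 8, 27]
enqueue(23) -> [27, 8, 27, 23]
Final queue (front to back): [27, 8, 27, 23]


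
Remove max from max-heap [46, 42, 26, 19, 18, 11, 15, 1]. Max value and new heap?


Max = 46
Replace root with last, heapify down
Resulting heap: [42, 19, 26, 1, 18, 11, 15]


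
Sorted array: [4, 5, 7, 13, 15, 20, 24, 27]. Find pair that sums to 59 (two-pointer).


Two pointers: lo=0, hi=7
No pair sums to 59


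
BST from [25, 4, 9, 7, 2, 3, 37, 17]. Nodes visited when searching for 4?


BST root = 25
Search for 4: compare at each node
Path: [25, 4]


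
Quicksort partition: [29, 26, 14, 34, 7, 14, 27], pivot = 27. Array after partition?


Elements <= 27 go left of pivot.
Result: [26, 14, 7, 14, 27, 34, 29], pivot at index 4


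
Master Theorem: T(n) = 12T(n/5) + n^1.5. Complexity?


a=12, b=5, c=1.5. log_5(12)=1.544 > c=1.5. Case 1: O(n^log_b(a)) = O(n^1.544)
Complexity: O(n^1.544)


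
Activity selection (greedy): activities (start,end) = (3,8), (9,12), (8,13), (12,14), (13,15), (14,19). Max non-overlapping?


Greedy: pick earliest-ending, then skip overlaps.
Selected (4 activities): [(3, 8), (9, 12), (12, 14), (14, 19)]


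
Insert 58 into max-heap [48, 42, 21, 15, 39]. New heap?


Append 58: [48, 42, 21, 15, 39, 58]
Bubble up: swap idx 5(58) with idx 2(21); swap idx 2(58) with idx 0(48)
Result: [58, 42, 48, 15, 39, 21]


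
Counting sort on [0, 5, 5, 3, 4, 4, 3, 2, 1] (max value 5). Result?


Count array: [1, 1, 1, 2, 2, 2]
Reconstruct: [0, 1, 2, 3, 3, 4, 4, 5, 5]


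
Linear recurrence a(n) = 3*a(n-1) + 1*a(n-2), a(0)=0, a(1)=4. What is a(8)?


Build bottom-up:
...a(6)=1440, a(7)=4756, a(8)=3*4756+1*1440=15708


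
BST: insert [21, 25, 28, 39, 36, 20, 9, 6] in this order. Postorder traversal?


Root = 21; build tree by BST insertion.
Postorder traversal: [6, 9, 20, 36, 39, 28, 25, 21]


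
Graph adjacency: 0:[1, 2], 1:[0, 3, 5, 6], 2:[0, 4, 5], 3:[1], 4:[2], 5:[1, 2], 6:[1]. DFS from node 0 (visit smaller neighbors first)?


DFS stack-based: start with [0]
Visit order: [0, 1, 3, 5, 2, 4, 6]


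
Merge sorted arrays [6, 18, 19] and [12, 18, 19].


Compare heads, take smaller each step.
Merged: [6, 12, 18, 18, 19, 19]


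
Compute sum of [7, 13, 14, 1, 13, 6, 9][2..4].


Prefix sums: [0, 7, 20, 34, 35, 48, 54, 63]
Sum[2..4] = prefix[5] - prefix[2] = 48 - 20 = 28


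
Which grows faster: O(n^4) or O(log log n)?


double-logarithmic grows slower than quartic
O(log log n) is asymptotically smaller; O(n^4) grows faster


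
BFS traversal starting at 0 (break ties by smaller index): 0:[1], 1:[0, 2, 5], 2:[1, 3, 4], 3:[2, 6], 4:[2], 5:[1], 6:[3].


BFS queue: start with [0]
Visit order: [0, 1, 2, 5, 3, 4, 6]


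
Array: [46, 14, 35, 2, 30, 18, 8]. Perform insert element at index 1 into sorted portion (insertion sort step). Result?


After one pass: [14, 46, 35, 2, 30, 18, 8]


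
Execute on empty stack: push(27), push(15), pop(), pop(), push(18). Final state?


push(27) -> [27]
push(15) -> [27, 15]
pop() returns 15 -> [27]
pop() returns 27 -> []
push(18) -> [18]
Final stack (bottom to top): [18]


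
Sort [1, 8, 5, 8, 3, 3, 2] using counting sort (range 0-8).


Count array: [0, 1, 1, 2, 0, 1, 0, 0, 2]
Reconstruct: [1, 2, 3, 3, 5, 8, 8]


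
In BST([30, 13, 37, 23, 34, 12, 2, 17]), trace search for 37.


BST root = 30
Search for 37: compare at each node
Path: [30, 37]


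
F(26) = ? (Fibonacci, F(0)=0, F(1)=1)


F(n)=F(n-1)+F(n-2)
...F(24)=46368, F(25)=75025, F(26)=121393


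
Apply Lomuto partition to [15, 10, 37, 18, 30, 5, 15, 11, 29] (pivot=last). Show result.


Elements <= 29 go left of pivot.
Result: [15, 10, 18, 5, 15, 11, 29, 37, 30], pivot at index 6


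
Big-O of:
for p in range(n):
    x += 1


Per nesting level: O(n) = O(n)
Complexity: O(n)


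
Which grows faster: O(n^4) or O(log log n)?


double-logarithmic grows slower than quartic
O(log log n) is asymptotically smaller; O(n^4) grows faster


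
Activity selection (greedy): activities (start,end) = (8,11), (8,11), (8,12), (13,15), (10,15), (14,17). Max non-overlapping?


Greedy: pick earliest-ending, then skip overlaps.
Selected (2 activities): [(8, 11), (13, 15)]


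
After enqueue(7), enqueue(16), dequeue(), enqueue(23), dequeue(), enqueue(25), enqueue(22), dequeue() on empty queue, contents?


enqueue(7) -> [7]
enqueue(16) -> [7, 16]
dequeue() returns 7 -> [16]
enqueue(23) -> [16, 23]
dequeue() returns 16 -> [23]
enqueue(25) -> [23, 25]
enqueue(22) -> [23, 25, 22]
dequeue() returns 23 -> [25, 22]
Final queue (front to back): [25, 22]


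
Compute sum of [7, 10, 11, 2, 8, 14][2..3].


Prefix sums: [0, 7, 17, 28, 30, 38, 52]
Sum[2..3] = prefix[4] - prefix[2] = 30 - 17 = 13


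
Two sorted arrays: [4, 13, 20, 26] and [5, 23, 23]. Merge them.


Compare heads, take smaller each step.
Merged: [4, 5, 13, 20, 23, 23, 26]
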